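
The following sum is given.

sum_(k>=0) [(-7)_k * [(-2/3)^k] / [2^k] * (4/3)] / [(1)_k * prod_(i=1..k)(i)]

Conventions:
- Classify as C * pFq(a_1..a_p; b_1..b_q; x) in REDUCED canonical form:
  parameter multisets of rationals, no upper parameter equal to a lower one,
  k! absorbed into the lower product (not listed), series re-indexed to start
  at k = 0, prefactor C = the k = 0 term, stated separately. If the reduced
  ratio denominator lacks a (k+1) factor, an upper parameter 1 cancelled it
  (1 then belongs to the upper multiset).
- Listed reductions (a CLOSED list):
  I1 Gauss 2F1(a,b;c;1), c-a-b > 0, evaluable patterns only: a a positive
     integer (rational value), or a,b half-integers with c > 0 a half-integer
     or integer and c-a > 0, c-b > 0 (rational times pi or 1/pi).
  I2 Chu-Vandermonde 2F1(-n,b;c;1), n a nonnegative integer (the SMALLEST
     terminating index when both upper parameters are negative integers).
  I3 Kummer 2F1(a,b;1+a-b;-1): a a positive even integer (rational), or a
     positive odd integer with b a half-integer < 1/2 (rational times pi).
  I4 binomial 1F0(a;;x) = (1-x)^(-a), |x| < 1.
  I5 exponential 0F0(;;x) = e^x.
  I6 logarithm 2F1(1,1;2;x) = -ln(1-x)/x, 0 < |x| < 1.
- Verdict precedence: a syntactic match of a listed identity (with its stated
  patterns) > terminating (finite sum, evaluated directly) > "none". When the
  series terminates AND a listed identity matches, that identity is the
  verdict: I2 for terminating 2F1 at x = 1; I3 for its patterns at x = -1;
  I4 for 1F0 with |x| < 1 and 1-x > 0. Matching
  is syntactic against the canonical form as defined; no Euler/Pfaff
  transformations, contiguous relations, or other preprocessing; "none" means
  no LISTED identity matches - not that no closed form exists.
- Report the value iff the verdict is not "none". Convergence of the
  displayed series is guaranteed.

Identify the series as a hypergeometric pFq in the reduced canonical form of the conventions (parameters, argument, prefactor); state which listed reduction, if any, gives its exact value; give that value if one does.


Classification (C = 4/3): 1F1 with upper {-7}, lower {1}, argument x = -1/3. Verdict: terminating - upper -7 stops the sum at k = 7; the 8 terms are added exactly. Its exact value is 13047274/2066715.

Structural cue: t_0 = 4/3 here, and (1)_k (C = 4/3, x = -1/3) is k! itself.
Consecutive-term ratio: r(k) = (-1/3) * (k-7) / [(k+1) (k+1)] - poly over poly, x = (-1/3) from leading terms; C = 4/3 at k = 0.


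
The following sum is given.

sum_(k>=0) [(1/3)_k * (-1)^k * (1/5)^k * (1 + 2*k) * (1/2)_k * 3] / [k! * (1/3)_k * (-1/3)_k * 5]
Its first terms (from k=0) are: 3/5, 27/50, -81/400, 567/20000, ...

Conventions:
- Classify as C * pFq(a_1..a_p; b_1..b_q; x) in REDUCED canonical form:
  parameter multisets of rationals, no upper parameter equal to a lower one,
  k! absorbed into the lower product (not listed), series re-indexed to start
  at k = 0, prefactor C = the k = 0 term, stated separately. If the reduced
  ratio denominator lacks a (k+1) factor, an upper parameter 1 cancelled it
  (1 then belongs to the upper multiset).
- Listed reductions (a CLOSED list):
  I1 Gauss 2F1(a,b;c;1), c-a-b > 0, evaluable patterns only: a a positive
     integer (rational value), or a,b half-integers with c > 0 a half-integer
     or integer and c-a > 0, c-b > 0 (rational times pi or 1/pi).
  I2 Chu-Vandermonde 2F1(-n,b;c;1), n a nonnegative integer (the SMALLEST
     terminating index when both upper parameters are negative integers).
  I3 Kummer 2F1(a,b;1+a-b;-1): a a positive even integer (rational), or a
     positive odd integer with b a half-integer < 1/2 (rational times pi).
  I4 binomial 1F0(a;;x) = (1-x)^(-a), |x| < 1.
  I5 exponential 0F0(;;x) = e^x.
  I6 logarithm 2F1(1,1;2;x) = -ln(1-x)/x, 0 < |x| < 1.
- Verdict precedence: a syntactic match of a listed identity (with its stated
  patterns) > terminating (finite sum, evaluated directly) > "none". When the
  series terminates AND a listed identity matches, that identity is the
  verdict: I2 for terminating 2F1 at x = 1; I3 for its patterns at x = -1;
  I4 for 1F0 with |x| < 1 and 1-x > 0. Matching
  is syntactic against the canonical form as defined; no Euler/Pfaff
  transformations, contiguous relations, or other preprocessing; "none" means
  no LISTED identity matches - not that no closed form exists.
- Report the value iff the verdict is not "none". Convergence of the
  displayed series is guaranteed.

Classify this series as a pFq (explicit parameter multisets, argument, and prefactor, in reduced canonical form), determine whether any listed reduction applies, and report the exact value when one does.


Classification (C = 3/5): 1F1 with upper {3/2}, lower {-1/3}, argument x = -1/5. Verdict: none here - no I1-I6 shape fits x = -1/5 with lower {-1/3}.

The tell: x = (-1/5) and the (-1)^k factor (prefactor 3/5) folds into the argument's sign.
Term ratio: r(k) = (-1/5) * (k+3/2) / [(k-1/3) (k+1)] ; factor over Q: parameters, x = (-1/5), and C = 3/5.


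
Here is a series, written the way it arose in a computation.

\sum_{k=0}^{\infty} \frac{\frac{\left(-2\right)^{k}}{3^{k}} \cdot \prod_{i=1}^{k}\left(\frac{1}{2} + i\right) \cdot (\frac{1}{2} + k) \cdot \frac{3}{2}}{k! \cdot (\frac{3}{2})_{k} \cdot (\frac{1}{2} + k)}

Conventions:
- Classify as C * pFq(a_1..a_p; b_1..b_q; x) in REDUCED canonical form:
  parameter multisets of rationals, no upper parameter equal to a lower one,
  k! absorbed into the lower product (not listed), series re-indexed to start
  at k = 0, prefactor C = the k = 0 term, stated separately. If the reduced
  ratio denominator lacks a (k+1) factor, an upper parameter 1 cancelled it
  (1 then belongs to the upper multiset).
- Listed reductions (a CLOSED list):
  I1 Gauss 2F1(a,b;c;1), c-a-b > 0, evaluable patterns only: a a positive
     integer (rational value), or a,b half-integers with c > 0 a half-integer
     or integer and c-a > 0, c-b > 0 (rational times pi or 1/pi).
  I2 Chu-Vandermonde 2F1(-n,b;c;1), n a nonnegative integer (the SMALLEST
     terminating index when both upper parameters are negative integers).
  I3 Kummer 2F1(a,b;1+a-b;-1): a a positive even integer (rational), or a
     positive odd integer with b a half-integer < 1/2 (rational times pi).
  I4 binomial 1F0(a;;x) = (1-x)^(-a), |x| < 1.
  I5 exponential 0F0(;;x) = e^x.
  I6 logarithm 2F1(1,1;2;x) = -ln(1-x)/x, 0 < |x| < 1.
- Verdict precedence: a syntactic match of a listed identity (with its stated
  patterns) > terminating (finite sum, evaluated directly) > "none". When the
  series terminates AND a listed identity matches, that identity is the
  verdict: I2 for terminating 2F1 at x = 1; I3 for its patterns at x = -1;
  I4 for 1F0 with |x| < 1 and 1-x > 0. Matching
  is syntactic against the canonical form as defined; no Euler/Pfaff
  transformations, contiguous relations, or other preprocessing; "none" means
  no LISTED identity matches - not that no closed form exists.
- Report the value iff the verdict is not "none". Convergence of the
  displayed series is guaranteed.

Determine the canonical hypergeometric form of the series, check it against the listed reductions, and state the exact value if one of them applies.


The tell: x = -\frac{2}{3} and the running product (C = 3/2) telescopes to a rising factorial.
Term ratio: r(k) = -\frac{2}{3} * 1 / [(k+1)] ; factor over Q: parameters, x = -\frac{2}{3}, and C = \frac{3}{2}.

With C = \frac{3}{2}: the canonical form is 0F0(-; -; -\frac{2}{3}). Verdict: this is exponential (I5) (the 0F0 exponential series at x = -\frac{2}{3}). Exact value: \frac{3}{2} \cdot e^{-\frac{2}{3}}.


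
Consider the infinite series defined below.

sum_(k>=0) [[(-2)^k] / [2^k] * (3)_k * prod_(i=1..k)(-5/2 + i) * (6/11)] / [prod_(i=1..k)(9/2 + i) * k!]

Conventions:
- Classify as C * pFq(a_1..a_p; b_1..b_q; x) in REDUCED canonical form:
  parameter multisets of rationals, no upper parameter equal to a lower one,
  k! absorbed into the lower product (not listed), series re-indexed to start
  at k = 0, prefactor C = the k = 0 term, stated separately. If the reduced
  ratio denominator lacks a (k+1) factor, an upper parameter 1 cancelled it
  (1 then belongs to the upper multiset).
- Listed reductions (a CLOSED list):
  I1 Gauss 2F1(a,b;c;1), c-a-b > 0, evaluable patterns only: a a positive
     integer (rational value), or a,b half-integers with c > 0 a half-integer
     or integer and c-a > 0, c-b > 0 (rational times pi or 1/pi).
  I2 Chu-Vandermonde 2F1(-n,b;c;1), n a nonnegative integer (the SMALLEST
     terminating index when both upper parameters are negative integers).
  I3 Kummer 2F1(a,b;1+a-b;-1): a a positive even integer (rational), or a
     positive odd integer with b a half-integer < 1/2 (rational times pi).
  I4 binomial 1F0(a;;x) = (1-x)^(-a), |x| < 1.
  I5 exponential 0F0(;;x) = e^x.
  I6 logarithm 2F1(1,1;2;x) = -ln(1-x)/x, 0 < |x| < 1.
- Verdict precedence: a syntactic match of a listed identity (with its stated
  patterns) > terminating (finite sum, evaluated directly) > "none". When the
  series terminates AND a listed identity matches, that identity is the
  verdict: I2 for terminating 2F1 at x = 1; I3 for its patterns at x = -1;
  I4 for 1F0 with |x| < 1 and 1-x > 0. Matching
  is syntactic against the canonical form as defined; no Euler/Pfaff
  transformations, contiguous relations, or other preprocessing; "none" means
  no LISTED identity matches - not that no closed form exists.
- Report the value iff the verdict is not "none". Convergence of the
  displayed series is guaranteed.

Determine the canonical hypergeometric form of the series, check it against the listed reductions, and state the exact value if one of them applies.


With C = 6/11: the canonical form is 2F1(-3/2, 3; 11/2; -1). Verdict: this is Kummer (I3) (x = -1; c = 11/2 equals 1+a-b for upper {-3/2, 3}: listed pattern). Hence: (945/2816) * pi.

Structural cue: t_0 being 6/11, the two k-th powers (C = 6/11, x = -1) combine into one argument.
Term ratio: r(k) = (-1) * (k-3/2) (k+3) / [(k+11/2) (k+1)] - poly over poly, x = (-1) from leading terms; C = 6/11 at k = 0.


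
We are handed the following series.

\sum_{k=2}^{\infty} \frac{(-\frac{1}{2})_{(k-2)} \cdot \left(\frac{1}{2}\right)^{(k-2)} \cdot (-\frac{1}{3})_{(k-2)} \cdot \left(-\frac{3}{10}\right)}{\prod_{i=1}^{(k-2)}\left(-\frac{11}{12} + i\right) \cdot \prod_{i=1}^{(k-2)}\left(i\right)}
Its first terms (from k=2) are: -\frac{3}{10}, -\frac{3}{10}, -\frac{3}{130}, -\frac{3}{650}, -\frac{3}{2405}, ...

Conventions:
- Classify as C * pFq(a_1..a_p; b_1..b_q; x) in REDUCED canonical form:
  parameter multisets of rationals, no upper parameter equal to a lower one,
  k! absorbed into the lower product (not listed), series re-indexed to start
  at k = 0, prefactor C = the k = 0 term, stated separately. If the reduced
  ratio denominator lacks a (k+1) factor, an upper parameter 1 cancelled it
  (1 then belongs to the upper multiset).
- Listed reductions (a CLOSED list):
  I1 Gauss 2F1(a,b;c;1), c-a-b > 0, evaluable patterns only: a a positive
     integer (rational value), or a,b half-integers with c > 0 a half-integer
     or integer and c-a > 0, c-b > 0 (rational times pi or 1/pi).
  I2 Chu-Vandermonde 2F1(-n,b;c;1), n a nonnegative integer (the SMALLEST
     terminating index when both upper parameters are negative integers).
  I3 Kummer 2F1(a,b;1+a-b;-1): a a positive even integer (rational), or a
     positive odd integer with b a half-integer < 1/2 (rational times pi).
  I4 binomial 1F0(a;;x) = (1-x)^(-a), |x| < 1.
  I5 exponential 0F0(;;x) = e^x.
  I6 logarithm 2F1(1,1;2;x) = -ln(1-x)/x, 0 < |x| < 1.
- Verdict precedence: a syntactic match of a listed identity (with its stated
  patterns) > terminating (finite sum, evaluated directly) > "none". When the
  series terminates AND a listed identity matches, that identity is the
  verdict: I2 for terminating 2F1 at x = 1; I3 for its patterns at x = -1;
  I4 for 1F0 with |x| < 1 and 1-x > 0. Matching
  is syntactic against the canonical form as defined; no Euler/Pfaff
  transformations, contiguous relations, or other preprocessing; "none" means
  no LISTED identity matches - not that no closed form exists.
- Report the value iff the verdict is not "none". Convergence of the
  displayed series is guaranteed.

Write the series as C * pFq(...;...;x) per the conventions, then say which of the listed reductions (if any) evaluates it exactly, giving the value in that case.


Classification (C = -\frac{3}{10}): 2F1 with upper {-\frac{1}{2}, -\frac{1}{3}}, lower {\frac{1}{12}}, argument x = \frac{1}{2}. Verdict: none. A 2F1 with upper {-\frac{1}{2}, -\frac{1}{3}} fits none of I1-I6 at x = \frac{1}{2}; the sum runs forever.

First insight: x = \frac{1}{2} and the lower running product (C = -3/10) is a rising factorial.
Term ratio: r(k) = \frac{1}{2} * (k-\frac{1}{2}) (k-\frac{1}{3}) / [(k+\frac{1}{12}) (k+1)] - rational in k. x = \frac{1}{2}; t_0 = -\frac{3}{10}; negate the roots.


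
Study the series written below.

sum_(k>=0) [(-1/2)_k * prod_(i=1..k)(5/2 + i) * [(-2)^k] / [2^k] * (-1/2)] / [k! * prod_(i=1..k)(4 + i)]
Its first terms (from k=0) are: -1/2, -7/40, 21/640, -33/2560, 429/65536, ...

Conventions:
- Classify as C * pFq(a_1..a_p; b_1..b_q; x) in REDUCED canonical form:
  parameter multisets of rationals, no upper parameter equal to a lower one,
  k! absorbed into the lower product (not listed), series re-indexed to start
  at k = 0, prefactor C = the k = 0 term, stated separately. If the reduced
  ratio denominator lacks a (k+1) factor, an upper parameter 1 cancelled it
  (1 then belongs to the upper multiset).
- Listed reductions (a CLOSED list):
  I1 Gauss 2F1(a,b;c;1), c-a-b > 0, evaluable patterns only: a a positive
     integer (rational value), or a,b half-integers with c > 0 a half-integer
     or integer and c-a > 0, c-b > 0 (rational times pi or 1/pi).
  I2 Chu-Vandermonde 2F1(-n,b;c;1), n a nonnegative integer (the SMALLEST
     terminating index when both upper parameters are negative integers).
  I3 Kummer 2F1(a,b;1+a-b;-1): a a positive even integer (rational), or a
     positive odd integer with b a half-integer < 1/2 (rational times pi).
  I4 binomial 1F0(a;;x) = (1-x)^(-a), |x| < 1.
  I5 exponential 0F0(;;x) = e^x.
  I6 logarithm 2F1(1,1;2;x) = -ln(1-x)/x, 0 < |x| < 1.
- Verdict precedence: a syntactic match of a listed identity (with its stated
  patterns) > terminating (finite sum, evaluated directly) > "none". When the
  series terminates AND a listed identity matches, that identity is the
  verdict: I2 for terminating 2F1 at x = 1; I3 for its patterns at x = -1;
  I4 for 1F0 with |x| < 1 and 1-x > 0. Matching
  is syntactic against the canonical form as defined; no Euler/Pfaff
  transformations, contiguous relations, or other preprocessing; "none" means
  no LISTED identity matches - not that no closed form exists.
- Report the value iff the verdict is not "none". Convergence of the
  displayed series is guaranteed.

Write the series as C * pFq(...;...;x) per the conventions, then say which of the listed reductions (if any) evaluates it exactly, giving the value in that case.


Reduced: x = -1, 2F1, upper = {-1/2, 7/2}, lower = {5}, C = -1/2. Verdict: none. No listed pattern accepts 2F1(-1/2, 7/2; 5; -1).

Key observation: t_0 being -1/2, the lower running product (C = -1/2) is a rising factorial.
Term ratio: r(k) = (-1) * (k-1/2) (k+7/2) / [(k+5) (k+1)] ; factor over Q: parameters, x = (-1), and C = -1/2.


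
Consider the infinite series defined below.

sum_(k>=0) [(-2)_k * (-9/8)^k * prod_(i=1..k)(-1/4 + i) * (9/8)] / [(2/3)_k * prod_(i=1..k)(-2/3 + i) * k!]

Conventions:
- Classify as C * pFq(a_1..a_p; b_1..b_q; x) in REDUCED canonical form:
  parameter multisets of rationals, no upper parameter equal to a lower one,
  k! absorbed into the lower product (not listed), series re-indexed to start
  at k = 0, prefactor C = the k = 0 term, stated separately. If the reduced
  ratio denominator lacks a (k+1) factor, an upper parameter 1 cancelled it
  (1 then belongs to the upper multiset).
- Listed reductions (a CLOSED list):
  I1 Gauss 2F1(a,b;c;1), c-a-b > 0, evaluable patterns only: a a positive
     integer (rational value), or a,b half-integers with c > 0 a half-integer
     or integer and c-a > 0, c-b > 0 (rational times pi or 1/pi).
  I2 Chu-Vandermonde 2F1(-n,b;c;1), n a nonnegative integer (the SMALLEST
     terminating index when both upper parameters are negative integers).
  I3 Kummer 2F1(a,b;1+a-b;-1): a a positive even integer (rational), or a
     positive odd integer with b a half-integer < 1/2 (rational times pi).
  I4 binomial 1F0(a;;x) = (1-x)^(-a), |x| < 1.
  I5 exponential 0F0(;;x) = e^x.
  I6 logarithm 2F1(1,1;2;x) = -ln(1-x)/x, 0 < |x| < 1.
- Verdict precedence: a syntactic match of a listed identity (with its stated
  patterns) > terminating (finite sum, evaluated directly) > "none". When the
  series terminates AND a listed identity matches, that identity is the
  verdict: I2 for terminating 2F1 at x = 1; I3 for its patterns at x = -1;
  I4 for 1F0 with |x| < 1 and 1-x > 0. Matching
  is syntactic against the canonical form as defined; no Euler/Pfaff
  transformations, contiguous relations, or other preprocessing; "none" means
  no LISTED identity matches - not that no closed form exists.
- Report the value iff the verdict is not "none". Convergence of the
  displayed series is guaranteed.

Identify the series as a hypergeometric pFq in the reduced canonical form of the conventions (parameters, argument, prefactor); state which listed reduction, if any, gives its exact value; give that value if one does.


The series (x = -9/8) is 2F2: upper {-2, 3/4}, lower {1/3, 2/3}, prefactor 9/8. Verdict: terminating - upper parameter -2 makes this a finite sum (last index 2), evaluated exactly. Its exact value is 4408029/327680.

Structural cue: t_0 = 9/8 here, and the running product (C = 9/8, x = -9/8) telescopes to a rising factorial.
Ratio: r(k) = (-9/8) * (k-2) (k+3/4) / [(k+1/3) (k+2/3) (k+1)] - rational in k, leading ratio (-9/8); with t_0 = 9/8, classification follows.


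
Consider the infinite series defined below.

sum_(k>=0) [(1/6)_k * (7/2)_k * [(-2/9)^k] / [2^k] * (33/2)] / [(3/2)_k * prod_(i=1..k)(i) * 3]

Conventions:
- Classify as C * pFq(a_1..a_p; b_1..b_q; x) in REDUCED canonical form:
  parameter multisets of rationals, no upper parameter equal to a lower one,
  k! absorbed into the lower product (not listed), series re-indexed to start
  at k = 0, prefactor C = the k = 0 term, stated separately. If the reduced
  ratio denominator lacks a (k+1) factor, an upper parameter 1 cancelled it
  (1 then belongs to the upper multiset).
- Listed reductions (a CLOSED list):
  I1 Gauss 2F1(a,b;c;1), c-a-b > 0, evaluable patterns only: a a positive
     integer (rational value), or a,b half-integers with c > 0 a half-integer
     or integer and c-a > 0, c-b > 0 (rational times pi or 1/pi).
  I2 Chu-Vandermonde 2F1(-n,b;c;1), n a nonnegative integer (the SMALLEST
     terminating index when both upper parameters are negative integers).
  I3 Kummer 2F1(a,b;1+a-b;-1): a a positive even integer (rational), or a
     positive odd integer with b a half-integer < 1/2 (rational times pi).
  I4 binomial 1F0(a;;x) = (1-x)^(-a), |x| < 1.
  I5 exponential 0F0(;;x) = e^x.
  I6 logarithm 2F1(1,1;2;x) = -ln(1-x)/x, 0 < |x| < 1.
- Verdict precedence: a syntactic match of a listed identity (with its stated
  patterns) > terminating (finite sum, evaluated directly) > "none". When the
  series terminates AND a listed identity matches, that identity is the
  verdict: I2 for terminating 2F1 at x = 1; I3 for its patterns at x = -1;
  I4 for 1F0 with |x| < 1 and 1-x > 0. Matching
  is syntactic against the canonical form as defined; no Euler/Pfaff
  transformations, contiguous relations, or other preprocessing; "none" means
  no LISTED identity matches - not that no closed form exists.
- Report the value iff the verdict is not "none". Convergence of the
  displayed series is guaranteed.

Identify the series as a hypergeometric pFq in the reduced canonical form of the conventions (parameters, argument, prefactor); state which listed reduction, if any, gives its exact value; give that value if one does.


At argument -1/9: a 2F1 with upper {1/6, 7/2}, lower {3/2}, scaled by C = 11/2. Verdict: no listed reduction: x = -1/9 and upper {1/6, 7/2} fail every I1-I6 pattern.

Key observation: x = (-1/9) and the product of the first k integers (prefactor 11/2) is k!.
Adjacent-term ratio: r(k) = (-1/9) * (k+1/6) (k+7/2) / [(k+3/2) (k+1)] - poly over poly, x = (-1/9) from leading terms; C = 11/2 at k = 0.


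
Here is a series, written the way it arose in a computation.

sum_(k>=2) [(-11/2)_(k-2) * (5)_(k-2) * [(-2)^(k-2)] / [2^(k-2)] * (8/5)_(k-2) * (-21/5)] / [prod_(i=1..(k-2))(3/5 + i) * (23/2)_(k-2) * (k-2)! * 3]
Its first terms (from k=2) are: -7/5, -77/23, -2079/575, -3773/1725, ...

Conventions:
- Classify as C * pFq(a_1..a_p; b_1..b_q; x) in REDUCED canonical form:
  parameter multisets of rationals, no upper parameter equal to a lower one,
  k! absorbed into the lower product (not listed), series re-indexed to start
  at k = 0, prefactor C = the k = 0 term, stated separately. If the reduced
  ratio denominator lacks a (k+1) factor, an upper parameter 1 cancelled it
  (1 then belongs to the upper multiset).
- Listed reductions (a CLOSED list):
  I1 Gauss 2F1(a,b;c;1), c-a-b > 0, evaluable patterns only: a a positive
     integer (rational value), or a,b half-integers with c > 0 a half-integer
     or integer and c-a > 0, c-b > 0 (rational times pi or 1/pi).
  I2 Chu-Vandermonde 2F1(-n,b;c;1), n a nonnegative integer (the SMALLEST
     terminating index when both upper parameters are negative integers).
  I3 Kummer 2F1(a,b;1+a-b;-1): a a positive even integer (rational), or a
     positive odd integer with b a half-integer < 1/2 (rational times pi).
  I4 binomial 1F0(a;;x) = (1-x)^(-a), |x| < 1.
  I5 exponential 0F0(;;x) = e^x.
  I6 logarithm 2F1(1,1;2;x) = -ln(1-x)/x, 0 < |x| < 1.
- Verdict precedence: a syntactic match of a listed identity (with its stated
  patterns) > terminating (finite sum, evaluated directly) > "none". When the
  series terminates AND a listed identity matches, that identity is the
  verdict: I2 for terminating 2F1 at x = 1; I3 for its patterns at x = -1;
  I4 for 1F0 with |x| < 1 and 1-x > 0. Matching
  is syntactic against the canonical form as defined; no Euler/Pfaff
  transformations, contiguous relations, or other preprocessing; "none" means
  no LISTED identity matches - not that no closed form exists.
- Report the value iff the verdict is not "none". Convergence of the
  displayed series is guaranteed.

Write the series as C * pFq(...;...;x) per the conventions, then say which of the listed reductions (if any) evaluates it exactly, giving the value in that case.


Key step: from the first term -7/5: the lower running product (C = -7/5) is a rising factorial.
Step ratio: r(k) = (-1) * (k-11/2) (k+5) / [(k+23/2) (k+1)] - rational in k, leading ratio (-1); with t_0 = -7/5, classification follows.

x = -1 here; the reduced form reads 2F1, upper {-11/2, 5}, lower {23/2}, C = -7/5. Verdict: this is the Kummer evaluation I3 (x = -1; c = 23/2 equals 1+a-b for upper {-11/2, 5}: listed pattern). Its exact value is (-61108047/16777216) * pi.


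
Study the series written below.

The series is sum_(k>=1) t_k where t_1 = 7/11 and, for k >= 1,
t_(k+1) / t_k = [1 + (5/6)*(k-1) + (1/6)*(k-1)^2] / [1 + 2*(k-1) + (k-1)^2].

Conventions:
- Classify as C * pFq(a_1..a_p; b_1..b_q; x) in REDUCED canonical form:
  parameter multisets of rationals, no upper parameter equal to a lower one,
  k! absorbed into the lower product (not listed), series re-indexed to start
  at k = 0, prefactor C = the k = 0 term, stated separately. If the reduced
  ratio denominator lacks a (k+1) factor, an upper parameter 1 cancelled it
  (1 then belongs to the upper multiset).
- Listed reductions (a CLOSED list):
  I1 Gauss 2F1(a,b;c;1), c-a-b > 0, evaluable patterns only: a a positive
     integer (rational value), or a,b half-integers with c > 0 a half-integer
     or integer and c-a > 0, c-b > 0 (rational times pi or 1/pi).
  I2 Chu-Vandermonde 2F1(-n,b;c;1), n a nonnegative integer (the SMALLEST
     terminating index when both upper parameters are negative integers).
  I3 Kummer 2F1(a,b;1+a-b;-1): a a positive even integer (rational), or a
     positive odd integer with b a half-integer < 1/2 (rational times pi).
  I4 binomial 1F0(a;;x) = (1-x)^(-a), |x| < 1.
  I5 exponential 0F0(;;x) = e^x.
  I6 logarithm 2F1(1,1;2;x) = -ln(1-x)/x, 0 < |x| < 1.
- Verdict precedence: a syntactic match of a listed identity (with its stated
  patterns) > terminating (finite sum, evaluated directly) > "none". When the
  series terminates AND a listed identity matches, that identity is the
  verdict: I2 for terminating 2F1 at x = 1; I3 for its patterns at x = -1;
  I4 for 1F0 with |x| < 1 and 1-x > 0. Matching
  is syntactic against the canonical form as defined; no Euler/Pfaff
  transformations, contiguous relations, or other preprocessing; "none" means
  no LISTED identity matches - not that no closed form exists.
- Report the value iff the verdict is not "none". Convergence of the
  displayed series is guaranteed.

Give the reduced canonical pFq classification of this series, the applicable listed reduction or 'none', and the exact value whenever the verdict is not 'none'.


This is 7/11 * 2F1(2, 3; 1; 1/6) in reduced canonical form. Verdict: none (x = 1/6): each listed identity misses the multisets {2, 3} ; {1}.

First insight: with t_0 = 7/11, roots of the ratio polynomials (prefactor 7/11) are the negated parameters.
Term ratio: r(k) = (1/6) * (k+2) (k+3) / [(k+1) (k+1)] - rational in k. x = (1/6); t_0 = 7/11; negate the roots.


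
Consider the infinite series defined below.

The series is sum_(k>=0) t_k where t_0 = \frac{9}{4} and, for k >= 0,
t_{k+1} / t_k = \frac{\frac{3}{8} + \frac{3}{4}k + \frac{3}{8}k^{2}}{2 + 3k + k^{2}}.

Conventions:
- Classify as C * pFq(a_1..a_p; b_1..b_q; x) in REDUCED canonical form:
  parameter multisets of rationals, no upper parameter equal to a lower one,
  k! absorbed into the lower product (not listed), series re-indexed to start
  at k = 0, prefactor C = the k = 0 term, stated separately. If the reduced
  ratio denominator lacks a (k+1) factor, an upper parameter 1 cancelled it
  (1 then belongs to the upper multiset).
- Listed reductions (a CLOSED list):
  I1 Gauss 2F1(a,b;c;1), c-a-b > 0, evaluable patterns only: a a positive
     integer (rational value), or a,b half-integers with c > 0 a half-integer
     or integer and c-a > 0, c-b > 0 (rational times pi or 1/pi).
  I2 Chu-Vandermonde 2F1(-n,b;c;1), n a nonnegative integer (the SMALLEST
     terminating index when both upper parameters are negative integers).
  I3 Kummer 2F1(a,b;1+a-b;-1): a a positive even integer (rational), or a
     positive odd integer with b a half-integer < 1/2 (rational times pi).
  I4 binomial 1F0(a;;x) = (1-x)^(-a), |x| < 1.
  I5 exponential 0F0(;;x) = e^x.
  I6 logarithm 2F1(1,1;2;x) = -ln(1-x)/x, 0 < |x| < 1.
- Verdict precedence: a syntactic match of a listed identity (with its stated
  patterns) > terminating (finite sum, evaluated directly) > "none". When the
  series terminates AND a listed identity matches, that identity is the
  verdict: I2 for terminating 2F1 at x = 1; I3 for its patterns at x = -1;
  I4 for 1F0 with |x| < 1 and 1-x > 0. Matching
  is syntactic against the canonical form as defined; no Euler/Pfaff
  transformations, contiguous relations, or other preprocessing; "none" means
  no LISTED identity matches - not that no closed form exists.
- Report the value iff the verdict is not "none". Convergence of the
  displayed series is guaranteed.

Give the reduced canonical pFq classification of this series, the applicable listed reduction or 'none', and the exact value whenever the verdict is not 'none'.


Key step: with t_0 = \frac{9}{4}, the expanded ratio factors over Q; C = 9/4, x = 3/8, roots give parameters.
Step ratio: r(k) = \frac{3}{8} * (k+1) (k+1) / [(k+2) (k+1)] - rational in k, leading ratio \frac{3}{8}; with t_0 = \frac{9}{4}, classification follows.

This is \frac{9}{4} * 2F1(1, 1; 2; \frac{3}{8}) in reduced canonical form. Verdict: logarithm (I6) matches (the logarithm: parameters (1,1;2), x = \frac{3}{8}). Exact value: \left(-6\right) \cdot \ln\left(\frac{5}{8}\right).


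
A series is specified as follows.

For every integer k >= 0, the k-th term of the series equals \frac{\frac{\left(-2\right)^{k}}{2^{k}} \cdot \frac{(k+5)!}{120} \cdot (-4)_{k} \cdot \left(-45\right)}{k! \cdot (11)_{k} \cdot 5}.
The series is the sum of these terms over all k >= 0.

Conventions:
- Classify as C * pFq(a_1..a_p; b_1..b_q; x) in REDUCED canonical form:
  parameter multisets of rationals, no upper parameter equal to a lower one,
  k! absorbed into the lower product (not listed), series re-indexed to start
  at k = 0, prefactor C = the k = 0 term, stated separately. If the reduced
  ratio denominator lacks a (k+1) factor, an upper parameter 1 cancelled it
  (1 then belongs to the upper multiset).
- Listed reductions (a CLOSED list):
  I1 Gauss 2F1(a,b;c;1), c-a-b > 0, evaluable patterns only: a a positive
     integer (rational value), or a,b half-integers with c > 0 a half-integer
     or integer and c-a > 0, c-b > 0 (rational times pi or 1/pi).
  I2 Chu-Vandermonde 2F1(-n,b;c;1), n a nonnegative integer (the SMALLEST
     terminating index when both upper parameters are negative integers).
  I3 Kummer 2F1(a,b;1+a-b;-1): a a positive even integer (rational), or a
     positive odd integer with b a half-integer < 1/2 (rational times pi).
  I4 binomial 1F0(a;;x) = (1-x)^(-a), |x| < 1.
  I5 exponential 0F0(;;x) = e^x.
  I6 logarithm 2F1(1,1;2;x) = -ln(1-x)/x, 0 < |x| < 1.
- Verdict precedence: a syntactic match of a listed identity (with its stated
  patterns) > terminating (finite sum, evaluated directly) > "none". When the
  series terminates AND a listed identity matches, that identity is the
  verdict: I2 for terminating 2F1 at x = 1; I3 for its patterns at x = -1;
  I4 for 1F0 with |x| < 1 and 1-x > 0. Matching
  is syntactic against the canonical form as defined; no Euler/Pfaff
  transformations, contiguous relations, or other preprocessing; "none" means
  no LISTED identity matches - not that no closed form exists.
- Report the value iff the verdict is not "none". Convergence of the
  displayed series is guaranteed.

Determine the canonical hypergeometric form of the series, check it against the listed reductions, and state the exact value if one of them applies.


Key observation: t_0 being -9, the two k-th powers (prefactor -9) combine into one argument.
Step ratio: r(k) = -1 * (k-4) (k+6) / [(k+11) (k+1)] ; factor over Q: parameters, x = -1, and C = -9.

Prefactor -9, argument -1: 2F1 with upper {-4, 6} over lower {11}. Verdict: the Kummer evaluation I3 matches (x = -1; c = 11 equals 1+a-b for upper {-4, 6}: listed pattern). Exact value: -54.


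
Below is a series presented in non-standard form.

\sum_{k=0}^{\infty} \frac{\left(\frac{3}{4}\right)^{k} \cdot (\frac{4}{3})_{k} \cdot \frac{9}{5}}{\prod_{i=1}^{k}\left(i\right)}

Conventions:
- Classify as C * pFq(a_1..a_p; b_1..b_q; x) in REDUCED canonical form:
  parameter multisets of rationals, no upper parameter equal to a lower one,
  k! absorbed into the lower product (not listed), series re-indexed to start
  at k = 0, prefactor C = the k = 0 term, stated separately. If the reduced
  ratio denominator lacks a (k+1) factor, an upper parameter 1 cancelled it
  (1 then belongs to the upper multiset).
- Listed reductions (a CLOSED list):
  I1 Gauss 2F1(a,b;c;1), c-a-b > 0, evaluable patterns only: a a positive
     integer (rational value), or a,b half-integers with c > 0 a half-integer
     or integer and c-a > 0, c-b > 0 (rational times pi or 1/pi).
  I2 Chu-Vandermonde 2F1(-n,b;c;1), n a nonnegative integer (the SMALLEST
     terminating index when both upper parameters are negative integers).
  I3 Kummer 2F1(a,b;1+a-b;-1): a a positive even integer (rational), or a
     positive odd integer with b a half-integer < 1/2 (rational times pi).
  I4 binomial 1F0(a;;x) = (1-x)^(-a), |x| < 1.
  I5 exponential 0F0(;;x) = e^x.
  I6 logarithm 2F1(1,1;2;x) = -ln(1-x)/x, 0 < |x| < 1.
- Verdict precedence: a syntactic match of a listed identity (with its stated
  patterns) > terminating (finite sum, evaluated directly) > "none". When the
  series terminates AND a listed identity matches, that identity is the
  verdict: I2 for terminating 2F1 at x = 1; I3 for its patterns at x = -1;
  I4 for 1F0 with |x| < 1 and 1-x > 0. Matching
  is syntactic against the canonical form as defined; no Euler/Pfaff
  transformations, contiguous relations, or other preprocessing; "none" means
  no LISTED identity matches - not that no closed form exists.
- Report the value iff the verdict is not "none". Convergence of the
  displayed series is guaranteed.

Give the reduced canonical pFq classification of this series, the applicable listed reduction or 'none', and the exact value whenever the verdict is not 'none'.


The tell: from the first term \frac{9}{5}: the product of the first k integers (C = 9/5, x = 3/4) is k!.
Step ratio: r(k) = \frac{3}{4} * (k+\frac{4}{3}) / [(k+1)] - poly over poly, x = \frac{3}{4} from leading terms; C = \frac{9}{5} at k = 0.

Classification (C = \frac{9}{5}): 1F0 with upper {\frac{4}{3}}, lower {-}, argument x = \frac{3}{4}. Verdict: the I4 binomial reduction applies (the 1F0 binomial series: exponent -4/3, x = \frac{3}{4}). Exact value: \frac{9}{5} \cdot \left(\frac{1}{4}\right)^{-\frac{4}{3}}.


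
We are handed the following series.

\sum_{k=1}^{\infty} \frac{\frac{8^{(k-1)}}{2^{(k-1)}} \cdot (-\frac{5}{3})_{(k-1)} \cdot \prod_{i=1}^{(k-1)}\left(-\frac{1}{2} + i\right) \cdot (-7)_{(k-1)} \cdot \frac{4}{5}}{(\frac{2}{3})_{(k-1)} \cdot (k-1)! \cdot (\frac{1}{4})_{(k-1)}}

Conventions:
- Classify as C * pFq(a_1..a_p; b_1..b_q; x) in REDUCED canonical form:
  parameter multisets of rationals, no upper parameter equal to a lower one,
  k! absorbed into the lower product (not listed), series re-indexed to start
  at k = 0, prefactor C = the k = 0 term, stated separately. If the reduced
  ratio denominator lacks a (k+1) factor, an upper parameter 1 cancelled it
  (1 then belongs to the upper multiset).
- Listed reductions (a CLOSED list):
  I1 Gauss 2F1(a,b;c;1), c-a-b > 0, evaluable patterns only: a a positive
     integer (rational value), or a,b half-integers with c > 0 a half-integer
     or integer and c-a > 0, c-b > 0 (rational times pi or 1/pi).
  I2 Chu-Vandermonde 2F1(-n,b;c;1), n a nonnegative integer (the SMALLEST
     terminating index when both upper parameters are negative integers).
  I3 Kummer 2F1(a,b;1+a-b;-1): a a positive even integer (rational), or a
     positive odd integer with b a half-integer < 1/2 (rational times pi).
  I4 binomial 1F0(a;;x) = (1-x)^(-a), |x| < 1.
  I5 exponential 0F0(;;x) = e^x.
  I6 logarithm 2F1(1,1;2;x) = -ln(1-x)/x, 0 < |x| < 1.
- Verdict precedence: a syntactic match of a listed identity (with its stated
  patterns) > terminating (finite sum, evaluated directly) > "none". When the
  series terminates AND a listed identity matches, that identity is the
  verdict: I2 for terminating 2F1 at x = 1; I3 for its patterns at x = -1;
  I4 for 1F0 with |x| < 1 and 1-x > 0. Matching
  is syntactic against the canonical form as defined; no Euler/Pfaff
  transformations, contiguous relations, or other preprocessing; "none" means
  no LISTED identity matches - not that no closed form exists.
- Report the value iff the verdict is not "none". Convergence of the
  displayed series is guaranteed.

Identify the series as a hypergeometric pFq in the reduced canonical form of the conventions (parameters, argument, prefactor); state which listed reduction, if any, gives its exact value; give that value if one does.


Prefactor \frac{4}{5}, argument 4: 3F2 with upper {-7, -\frac{5}{3}, \frac{1}{2}} over lower {\frac{1}{4}, \frac{2}{3}}. Verdict: terminating (-7 upstairs). 8 nonzero terms in all; added directly. Sum: \frac{2618618796}{5165875}.

Structural cue: t_0 = \frac{4}{5} here, and the running product (C = 4/5, x = 4) telescopes to a rising factorial.
Ratio: r(k) = 4 * (k-7) (k-\frac{5}{3}) (k+\frac{1}{2}) / [(k+\frac{1}{4}) (k+\frac{2}{3}) (k+1)] - rational; roots negated = parameters, x = 4, C = \frac{4}{5}.


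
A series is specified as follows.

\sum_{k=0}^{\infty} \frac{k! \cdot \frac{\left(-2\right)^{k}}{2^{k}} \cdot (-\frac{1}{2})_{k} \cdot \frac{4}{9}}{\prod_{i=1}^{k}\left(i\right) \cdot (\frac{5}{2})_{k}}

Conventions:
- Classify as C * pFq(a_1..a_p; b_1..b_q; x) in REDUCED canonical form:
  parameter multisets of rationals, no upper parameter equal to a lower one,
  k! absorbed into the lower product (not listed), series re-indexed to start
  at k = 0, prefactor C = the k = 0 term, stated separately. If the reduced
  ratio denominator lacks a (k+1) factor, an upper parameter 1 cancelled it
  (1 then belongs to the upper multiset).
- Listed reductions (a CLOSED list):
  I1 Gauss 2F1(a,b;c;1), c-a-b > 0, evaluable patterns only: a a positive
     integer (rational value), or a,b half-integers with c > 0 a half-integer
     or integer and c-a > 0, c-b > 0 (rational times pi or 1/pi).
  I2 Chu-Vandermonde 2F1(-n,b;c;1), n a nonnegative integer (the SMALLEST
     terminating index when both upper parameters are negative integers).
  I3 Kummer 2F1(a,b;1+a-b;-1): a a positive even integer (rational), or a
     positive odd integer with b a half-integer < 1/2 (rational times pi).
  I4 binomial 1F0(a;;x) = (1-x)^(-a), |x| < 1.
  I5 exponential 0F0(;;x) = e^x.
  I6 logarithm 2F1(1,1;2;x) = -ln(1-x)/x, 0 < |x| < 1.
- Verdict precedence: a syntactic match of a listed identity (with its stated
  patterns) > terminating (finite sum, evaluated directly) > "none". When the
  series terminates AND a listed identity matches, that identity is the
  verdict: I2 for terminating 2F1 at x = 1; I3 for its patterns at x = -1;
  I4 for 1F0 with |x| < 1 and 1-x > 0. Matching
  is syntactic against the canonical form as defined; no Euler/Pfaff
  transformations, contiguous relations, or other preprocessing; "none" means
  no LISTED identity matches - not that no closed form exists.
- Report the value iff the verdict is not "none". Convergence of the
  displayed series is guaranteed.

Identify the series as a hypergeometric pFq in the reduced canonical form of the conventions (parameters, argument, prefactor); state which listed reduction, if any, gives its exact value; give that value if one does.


Reduced: x = -1, 2F1, upper = {-\frac{1}{2}, 1}, lower = {\frac{5}{2}}, C = \frac{4}{9}. Verdict: this is Kummer (I3) (x = -1; c = \frac{5}{2} equals 1+a-b for upper {-\frac{1}{2}, 1}: listed pattern). Value: \frac{1}{6} \cdot \pi.

Key observation: from the first term \frac{4}{9}: the product of the first k integers (C = 4/9) is k!.
Adjacent-term ratio: r(k) = -1 * (k-\frac{1}{2}) (k+1) / [(k+\frac{5}{2}) (k+1)] - rational in k. x = -1; t_0 = \frac{4}{9}; negate the roots.


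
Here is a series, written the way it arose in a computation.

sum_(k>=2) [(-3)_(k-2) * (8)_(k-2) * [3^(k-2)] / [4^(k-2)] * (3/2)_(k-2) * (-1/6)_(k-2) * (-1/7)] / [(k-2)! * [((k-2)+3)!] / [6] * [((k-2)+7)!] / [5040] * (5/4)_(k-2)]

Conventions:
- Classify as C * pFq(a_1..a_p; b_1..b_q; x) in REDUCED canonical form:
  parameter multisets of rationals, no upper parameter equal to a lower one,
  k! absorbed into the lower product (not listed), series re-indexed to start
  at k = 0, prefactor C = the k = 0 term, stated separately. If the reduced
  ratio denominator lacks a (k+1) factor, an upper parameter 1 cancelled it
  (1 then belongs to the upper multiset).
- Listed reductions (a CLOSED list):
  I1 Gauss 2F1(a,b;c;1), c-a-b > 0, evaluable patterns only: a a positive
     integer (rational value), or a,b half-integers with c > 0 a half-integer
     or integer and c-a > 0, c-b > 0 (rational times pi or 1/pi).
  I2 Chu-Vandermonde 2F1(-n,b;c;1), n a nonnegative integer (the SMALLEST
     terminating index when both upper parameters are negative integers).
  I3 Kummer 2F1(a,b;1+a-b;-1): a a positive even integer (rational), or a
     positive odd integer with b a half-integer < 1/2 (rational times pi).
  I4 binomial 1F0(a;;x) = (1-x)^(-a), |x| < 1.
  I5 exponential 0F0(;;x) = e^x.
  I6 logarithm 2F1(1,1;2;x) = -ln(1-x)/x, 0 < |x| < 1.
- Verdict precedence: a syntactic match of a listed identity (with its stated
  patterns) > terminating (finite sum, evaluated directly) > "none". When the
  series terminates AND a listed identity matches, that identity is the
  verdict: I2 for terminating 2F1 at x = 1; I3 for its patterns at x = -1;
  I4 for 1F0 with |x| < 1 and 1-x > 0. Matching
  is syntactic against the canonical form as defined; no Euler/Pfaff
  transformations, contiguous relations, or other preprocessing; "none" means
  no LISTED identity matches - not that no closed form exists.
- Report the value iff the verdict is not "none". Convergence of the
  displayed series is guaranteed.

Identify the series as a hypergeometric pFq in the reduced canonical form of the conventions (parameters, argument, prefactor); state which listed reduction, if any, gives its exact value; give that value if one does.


x = 3/4 here; the reduced form reads 3F2, upper {-3, -1/6, 3/2}, lower {5/4, 4}, C = -1/7. Verdict: terminating. (-3)_k vanishes past k = 3, leaving a 4-term sum, computed directly. Hence: -328921/2096640.

Key observation: t_0 = -1/7 here, and the denominator's factorial ratio (prefactor -1/7) is a lower Pochhammer.
Consecutive-term ratio: r(k) = (3/4) * (k-3) (k-1/6) (k+3/2) / [(k+5/4) (k+4) (k+1)] - poly over poly, x = (3/4) from leading terms; C = -1/7 at k = 0.
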